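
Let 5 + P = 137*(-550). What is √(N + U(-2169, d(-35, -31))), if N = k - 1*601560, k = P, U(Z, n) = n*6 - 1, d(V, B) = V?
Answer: I*√677126 ≈ 822.88*I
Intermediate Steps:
P = -75355 (P = -5 + 137*(-550) = -5 - 75350 = -75355)
U(Z, n) = -1 + 6*n (U(Z, n) = 6*n - 1 = -1 + 6*n)
k = -75355
N = -676915 (N = -75355 - 1*601560 = -75355 - 601560 = -676915)
√(N + U(-2169, d(-35, -31))) = √(-676915 + (-1 + 6*(-35))) = √(-676915 + (-1 - 210)) = √(-676915 - 211) = √(-677126) = I*√677126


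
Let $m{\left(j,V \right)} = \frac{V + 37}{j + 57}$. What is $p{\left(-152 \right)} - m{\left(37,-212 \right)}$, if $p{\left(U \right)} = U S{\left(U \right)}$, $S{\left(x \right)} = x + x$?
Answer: $\frac{4343727}{94} \approx 46210.0$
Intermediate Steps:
$S{\left(x \right)} = 2 x$
$p{\left(U \right)} = 2 U^{2}$ ($p{\left(U \right)} = U 2 U = 2 U^{2}$)
$m{\left(j,V \right)} = \frac{37 + V}{57 + j}$
$p{\left(-152 \right)} - m{\left(37,-212 \right)} = 2 \left(-152\right)^{2} - \frac{37 - 212}{57 + 37} = 2 \cdot 23104 - \frac{1}{94} \left(-175\right) = 46208 - \frac{1}{94} \left(-175\right) = 46208 - - \frac{175}{94} = 46208 + \frac{175}{94} = \frac{4343727}{94}$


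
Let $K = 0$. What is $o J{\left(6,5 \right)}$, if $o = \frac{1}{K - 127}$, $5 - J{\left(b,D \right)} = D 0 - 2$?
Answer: $- \frac{7}{127} \approx -0.055118$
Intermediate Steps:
$J{\left(b,D \right)} = 7$ ($J{\left(b,D \right)} = 5 - \left(D 0 - 2\right) = 5 - \left(0 - 2\right) = 5 - -2 = 5 + 2 = 7$)
$o = - \frac{1}{127}$ ($o = \frac{1}{0 - 127} = \frac{1}{-127} = - \frac{1}{127} \approx -0.007874$)
$o J{\left(6,5 \right)} = \left(- \frac{1}{127}\right) 7 = - \frac{7}{127}$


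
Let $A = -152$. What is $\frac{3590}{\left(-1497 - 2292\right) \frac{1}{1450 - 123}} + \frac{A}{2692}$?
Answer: $- \frac{3206268872}{2549997} \approx -1257.4$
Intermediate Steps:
$\frac{3590}{\left(-1497 - 2292\right) \frac{1}{1450 - 123}} + \frac{A}{2692} = \frac{3590}{\left(-1497 - 2292\right) \frac{1}{1450 - 123}} - \frac{152}{2692} = \frac{3590}{\left(-3789\right) \frac{1}{1327}} - \frac{38}{673} = \frac{3590}{- \frac{3789}{1327}} - \frac{38}{673} = 3590 \left(- \frac{1327}{3789}\right) - \frac{38}{673} = - \frac{4763930}{3789} - \frac{38}{673} = - \frac{3206268872}{2549997}$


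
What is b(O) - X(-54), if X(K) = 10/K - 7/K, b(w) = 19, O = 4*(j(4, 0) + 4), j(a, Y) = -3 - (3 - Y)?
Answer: 343/18 ≈ 19.056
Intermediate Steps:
j(a, Y) = -6 + Y (j(a, Y) = -3 + (-3 + Y) = -6 + Y)
O = -8 (O = 4*((-6 + 0) + 4) = 4*(-6 + 4) = 4*(-2) = -8)
X(K) = 3/K
b(O) - X(-54) = 19 - 3/(-54) = 19 - 3*(-1)/54 = 19 - 1*(-1/18) = 19 + 1/18 = 343/18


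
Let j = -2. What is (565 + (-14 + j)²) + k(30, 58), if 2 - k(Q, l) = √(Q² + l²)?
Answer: 823 - 2*√1066 ≈ 757.70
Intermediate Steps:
k(Q, l) = 2 - √(Q² + l²)
(565 + (-14 + j)²) + k(30, 58) = (565 + (-14 - 2)²) + (2 - √(30² + 58²)) = (565 + (-16)²) + (2 - √(900 + 3364)) = (565 + 256) + (2 - √4264) = 821 + (2 - 2*√1066) = 823 - 2*√1066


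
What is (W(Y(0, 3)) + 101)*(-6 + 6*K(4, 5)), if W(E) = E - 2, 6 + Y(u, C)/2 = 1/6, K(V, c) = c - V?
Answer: 0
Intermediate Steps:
Y(u, C) = -35/3 (Y(u, C) = -12 + 2/6 = -12 + 2*(⅙) = -12 + ⅓ = -35/3)
W(E) = -2 + E
(W(Y(0, 3)) + 101)*(-6 + 6*K(4, 5)) = ((-2 - 35/3) + 101)*(-6 + 6*(5 - 1*4)) = (-41/3 + 101)*(-6 + 6*(5 - 4)) = 262*(-6 + 6*1)/3 = 262*(-6 + 6)/3 = (262/3)*0 = 0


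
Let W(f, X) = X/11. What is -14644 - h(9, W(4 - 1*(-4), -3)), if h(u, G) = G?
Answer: -161081/11 ≈ -14644.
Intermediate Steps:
W(f, X) = X/11 (W(f, X) = X*(1/11) = X/11)
-14644 - h(9, W(4 - 1*(-4), -3)) = -14644 - (-3)/11 = -14644 - 1*(-3/11) = -14644 + 3/11 = -161081/11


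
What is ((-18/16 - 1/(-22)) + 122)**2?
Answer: 113230881/7744 ≈ 14622.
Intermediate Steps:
((-18/16 - 1/(-22)) + 122)**2 = ((-18*1/16 - 1*(-1/22)) + 122)**2 = ((-9/8 + 1/22) + 122)**2 = (-95/88 + 122)**2 = (10641/88)**2 = 113230881/7744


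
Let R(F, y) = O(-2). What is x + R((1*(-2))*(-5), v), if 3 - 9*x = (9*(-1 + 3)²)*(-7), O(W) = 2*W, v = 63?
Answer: 73/3 ≈ 24.333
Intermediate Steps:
R(F, y) = -4 (R(F, y) = 2*(-2) = -4)
x = 85/3 (x = ⅓ - 9*(-1 + 3)²*(-7)/9 = ⅓ - 9*2²*(-7)/9 = ⅓ - 9*4*(-7)/9 = ⅓ - 4*(-7) = ⅓ - ⅑*(-252) = ⅓ + 28 = 85/3 ≈ 28.333)
x + R((1*(-2))*(-5), v) = 85/3 - 4 = 73/3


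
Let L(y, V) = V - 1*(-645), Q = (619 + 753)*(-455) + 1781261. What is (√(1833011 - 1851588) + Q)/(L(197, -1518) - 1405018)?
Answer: -1157001/1405891 - I*√18577/1405891 ≈ -0.82297 - 9.6947e-5*I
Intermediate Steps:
Q = 1157001 (Q = 1372*(-455) + 1781261 = -624260 + 1781261 = 1157001)
L(y, V) = 645 + V (L(y, V) = V + 645 = 645 + V)
(√(1833011 - 1851588) + Q)/(L(197, -1518) - 1405018) = (√(1833011 - 1851588) + 1157001)/((645 - 1518) - 1405018) = (√(-18577) + 1157001)/(-873 - 1405018) = (I*√18577 + 1157001)/(-1405891) = (1157001 + I*√18577)*(-1/1405891) = -1157001/1405891 - I*√18577/1405891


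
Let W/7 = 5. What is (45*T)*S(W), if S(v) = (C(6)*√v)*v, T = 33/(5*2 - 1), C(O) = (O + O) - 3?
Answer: 51975*√35 ≈ 3.0749e+5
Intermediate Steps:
W = 35 (W = 7*5 = 35)
C(O) = -3 + 2*O (C(O) = 2*O - 3 = -3 + 2*O)
T = 11/3 (T = 33/(10 - 1) = 33/9 = 33*(⅑) = 11/3 ≈ 3.6667)
S(v) = 9*v^(3/2) (S(v) = ((-3 + 2*6)*√v)*v = ((-3 + 12)*√v)*v = (9*√v)*v = 9*v^(3/2))
(45*T)*S(W) = (45*(11/3))*(9*35^(3/2)) = 165*(9*(35*√35)) = 165*(315*√35) = 51975*√35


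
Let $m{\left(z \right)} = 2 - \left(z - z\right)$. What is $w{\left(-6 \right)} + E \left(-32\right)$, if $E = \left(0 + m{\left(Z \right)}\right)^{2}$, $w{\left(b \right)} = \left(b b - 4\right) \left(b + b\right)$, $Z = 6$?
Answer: $-512$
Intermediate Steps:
$m{\left(z \right)} = 2$ ($m{\left(z \right)} = 2 - 0 = 2 + 0 = 2$)
$w{\left(b \right)} = 2 b \left(-4 + b^{2}\right)$ ($w{\left(b \right)} = \left(b^{2} - 4\right) 2 b = \left(-4 + b^{2}\right) 2 b = 2 b \left(-4 + b^{2}\right)$)
$E = 4$ ($E = \left(0 + 2\right)^{2} = 2^{2} = 4$)
$w{\left(-6 \right)} + E \left(-32\right) = 2 \left(-6\right) \left(-4 + \left(-6\right)^{2}\right) + 4 \left(-32\right) = 2 \left(-6\right) \left(-4 + 36\right) - 128 = 2 \left(-6\right) 32 - 128 = -384 - 128 = -512$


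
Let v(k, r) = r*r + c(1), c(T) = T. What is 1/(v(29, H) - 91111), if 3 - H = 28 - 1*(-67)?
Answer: -1/82646 ≈ -1.2100e-5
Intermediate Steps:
H = -92 (H = 3 - (28 - 1*(-67)) = 3 - (28 + 67) = 3 - 1*95 = 3 - 95 = -92)
v(k, r) = 1 + r² (v(k, r) = r*r + 1 = r² + 1 = 1 + r²)
1/(v(29, H) - 91111) = 1/((1 + (-92)²) - 91111) = 1/((1 + 8464) - 91111) = 1/(8465 - 91111) = 1/(-82646) = -1/82646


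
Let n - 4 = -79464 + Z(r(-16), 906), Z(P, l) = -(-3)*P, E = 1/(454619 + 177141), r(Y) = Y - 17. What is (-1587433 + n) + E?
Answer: -1053138865919/631760 ≈ -1.6670e+6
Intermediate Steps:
r(Y) = -17 + Y
E = 1/631760 ≈ 1.5829e-6
Z(P, l) = 3*P
n = -79559 (n = 4 + (-79464 + 3*(-17 - 16)) = 4 + (-79464 + 3*(-33)) = 4 + (-79464 - 99) = 4 - 79563 = -79559)
(-1587433 + n) + E = (-1587433 - 79559) + 1/631760 = -1666992 + 1/631760 = -1053138865919/631760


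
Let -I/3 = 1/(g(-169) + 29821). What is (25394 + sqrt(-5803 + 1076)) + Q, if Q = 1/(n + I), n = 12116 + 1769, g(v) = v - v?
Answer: 10514756025129/414064582 + I*sqrt(4727) ≈ 25394.0 + 68.753*I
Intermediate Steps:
g(v) = 0
I = -3/29821 (I = -3/(0 + 29821) = -3/29821 ≈ -0.00010060)
n = 13885
Q = 29821/414064582 (Q = 1/(13885 - 3/29821) = 1/(414064582/29821) = 29821/414064582 ≈ 7.2020e-5)
(25394 + sqrt(-5803 + 1076)) + Q = (25394 + sqrt(-5803 + 1076)) + 29821/414064582 = (25394 + sqrt(-4727)) + 29821/414064582 = (25394 + I*sqrt(4727)) + 29821/414064582 = 10514756025129/414064582 + I*sqrt(4727)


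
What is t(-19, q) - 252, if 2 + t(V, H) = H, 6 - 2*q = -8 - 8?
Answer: -243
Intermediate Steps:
q = 11 (q = 3 - (-8 - 8)/2 = 3 - ½*(-16) = 3 + 8 = 11)
t(V, H) = -2 + H
t(-19, q) - 252 = (-2 + 11) - 252 = 9 - 252 = -243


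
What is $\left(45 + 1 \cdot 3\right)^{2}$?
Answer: $2304$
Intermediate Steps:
$\left(45 + 1 \cdot 3\right)^{2} = \left(45 + 3\right)^{2} = 48^{2} = 2304$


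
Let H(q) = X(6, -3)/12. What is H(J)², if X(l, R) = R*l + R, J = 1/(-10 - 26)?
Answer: 49/16 ≈ 3.0625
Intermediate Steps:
J = -1/36 (J = 1/(-36) = -1/36 ≈ -0.027778)
X(l, R) = R + R*l
H(q) = -7/4 (H(q) = -3*(1 + 6)/12 = -3*7*(1/12) = -21*1/12 = -7/4)
H(J)² = (-7/4)² = 49/16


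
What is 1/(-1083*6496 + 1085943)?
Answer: -1/5949225 ≈ -1.6809e-7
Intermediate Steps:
1/(-1083*6496 + 1085943) = 1/(-7035168 + 1085943) = 1/(-5949225) = -1/5949225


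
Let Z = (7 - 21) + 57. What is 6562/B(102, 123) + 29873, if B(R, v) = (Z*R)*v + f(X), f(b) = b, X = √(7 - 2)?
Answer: 8694137277339803/291036512479 - 6562*√5/291036512479 ≈ 29873.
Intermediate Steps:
X = √5 ≈ 2.2361
Z = 43 (Z = -14 + 57 = 43)
B(R, v) = √5 + 43*R*v (B(R, v) = (43*R)*v + √5 = 43*R*v + √5 = √5 + 43*R*v)
6562/B(102, 123) + 29873 = 6562/(√5 + 43*102*123) + 29873 = 6562/(√5 + 539478) + 29873 = 6562/(539478 + √5) + 29873 = 29873 + 6562/(539478 + √5)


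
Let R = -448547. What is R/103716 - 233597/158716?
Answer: -11927416513/2057673582 ≈ -5.7966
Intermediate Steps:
R/103716 - 233597/158716 = -448547/103716 - 233597/158716 = -11927416513/2057673582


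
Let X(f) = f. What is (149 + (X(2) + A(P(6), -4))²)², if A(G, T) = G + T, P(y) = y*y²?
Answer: 2110943025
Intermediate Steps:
P(y) = y³
(149 + (X(2) + A(P(6), -4))²)² = (149 + (2 + (6³ - 4))²)² = (149 + (2 + (216 - 4))²)² = (149 + (2 + 212)²)² = (149 + 214²)² = (149 + 45796)² = 45945² = 2110943025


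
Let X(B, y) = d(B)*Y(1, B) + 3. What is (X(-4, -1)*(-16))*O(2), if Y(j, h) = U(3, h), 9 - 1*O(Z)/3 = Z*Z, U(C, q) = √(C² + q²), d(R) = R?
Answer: 4080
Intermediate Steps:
O(Z) = 27 - 3*Z² (O(Z) = 27 - 3*Z*Z = 27 - 3*Z²)
Y(j, h) = √(9 + h²) (Y(j, h) = √(3² + h²) = √(9 + h²))
X(B, y) = 3 + B*√(9 + B²) (X(B, y) = B*√(9 + B²) + 3 = 3 + B*√(9 + B²))
(X(-4, -1)*(-16))*O(2) = ((3 - 4*√(9 + (-4)²))*(-16))*(27 - 3*2²) = ((3 - 4*√(9 + 16))*(-16))*(27 - 3*4) = ((3 - 4*√25)*(-16))*(27 - 12) = ((3 - 4*5)*(-16))*15 = ((3 - 20)*(-16))*15 = -17*(-16)*15 = 272*15 = 4080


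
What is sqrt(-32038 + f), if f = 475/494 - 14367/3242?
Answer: I*sqrt(14228698159481)/21073 ≈ 179.0*I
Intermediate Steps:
f = -73123/21073 (f = 475*(1/494) - 14367*1/3242 = 25/26 - 14367/3242 = -73123/21073 ≈ -3.4700)
sqrt(-32038 + f) = sqrt(-32038 - 73123/21073) = sqrt(-675209897/21073) = I*sqrt(14228698159481)/21073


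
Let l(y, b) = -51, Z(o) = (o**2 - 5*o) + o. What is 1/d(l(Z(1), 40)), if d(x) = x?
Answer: -1/51 ≈ -0.019608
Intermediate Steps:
Z(o) = o**2 - 4*o
1/d(l(Z(1), 40)) = 1/(-51) = -1/51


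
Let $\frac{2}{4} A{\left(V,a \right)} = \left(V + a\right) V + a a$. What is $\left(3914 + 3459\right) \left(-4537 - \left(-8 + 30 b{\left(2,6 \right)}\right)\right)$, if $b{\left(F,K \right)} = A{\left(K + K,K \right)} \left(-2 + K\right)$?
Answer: $-479311357$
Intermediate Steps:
$A{\left(V,a \right)} = 2 a^{2} + 2 V \left(V + a\right)$ ($A{\left(V,a \right)} = 2 \left(\left(V + a\right) V + a a\right) = 2 \left(V \left(V + a\right) + a^{2}\right) = 2 \left(a^{2} + V \left(V + a\right)\right) = 2 a^{2} + 2 V \left(V + a\right)$)
$b{\left(F,K \right)} = 14 K^{2} \left(-2 + K\right)$ ($b{\left(F,K \right)} = \left(2 \left(K + K\right)^{2} + 2 K^{2} + 2 \left(K + K\right) K\right) \left(-2 + K\right) = \left(2 \left(2 K\right)^{2} + 2 K^{2} + 2 \cdot 2 K K\right) \left(-2 + K\right) = \left(2 \cdot 4 K^{2} + 2 K^{2} + 4 K^{2}\right) \left(-2 + K\right) = \left(8 K^{2} + 2 K^{2} + 4 K^{2}\right) \left(-2 + K\right) = 14 K^{2} \left(-2 + K\right)$)
$\left(3914 + 3459\right) \left(-4537 - \left(-8 + 30 b{\left(2,6 \right)}\right)\right) = \left(3914 + 3459\right) \left(-4537 + \left(- 30 \cdot 14 \cdot 6^{2} \left(-2 + 6\right) + 8\right)\right) = 7373 \left(-4537 + \left(- 30 \cdot 14 \cdot 36 \cdot 4 + 8\right)\right) = 7373 \left(-4537 + \left(\left(-30\right) 2016 + 8\right)\right) = 7373 \left(-4537 + \left(-60480 + 8\right)\right) = 7373 \left(-4537 - 60472\right) = 7373 \left(-65009\right) = -479311357$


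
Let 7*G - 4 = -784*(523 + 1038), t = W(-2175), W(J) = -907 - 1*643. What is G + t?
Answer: -1234670/7 ≈ -1.7638e+5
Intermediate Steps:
W(J) = -1550 (W(J) = -907 - 643 = -1550)
t = -1550
G = -1223820/7 (G = 4/7 + (-784*(523 + 1038))/7 = 4/7 + (-784*1561)/7 = 4/7 + (⅐)*(-1223824) = 4/7 - 174832 = -1223820/7 ≈ -1.7483e+5)
G + t = -1223820/7 - 1550 = -1234670/7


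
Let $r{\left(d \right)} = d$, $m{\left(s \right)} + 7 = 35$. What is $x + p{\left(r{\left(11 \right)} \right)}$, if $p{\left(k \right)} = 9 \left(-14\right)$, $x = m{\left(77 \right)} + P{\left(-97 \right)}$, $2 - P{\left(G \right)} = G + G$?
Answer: $98$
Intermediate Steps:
$m{\left(s \right)} = 28$ ($m{\left(s \right)} = -7 + 35 = 28$)
$P{\left(G \right)} = 2 - 2 G$ ($P{\left(G \right)} = 2 - \left(G + G\right) = 2 - 2 G$)
$x = 224$ ($x = 28 + \left(2 - -194\right) = 28 + \left(2 + 194\right) = 28 + 196 = 224$)
$p{\left(k \right)} = -126$
$x + p{\left(r{\left(11 \right)} \right)} = 224 - 126 = 98$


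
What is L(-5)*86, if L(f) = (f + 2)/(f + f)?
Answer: 129/5 ≈ 25.800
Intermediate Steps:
L(f) = (2 + f)/(2*f) (L(f) = (2 + f)/((2*f)) = (2 + f)*(1/(2*f)) = (2 + f)/(2*f))
L(-5)*86 = ((1/2)*(2 - 5)/(-5))*86 = ((1/2)*(-1/5)*(-3))*86 = (3/10)*86 = 129/5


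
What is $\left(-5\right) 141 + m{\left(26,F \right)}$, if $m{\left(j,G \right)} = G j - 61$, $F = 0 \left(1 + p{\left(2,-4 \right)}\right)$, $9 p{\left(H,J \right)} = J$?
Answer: $-766$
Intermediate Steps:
$p{\left(H,J \right)} = \frac{J}{9}$
$F = 0$ ($F = 0 \left(1 + \frac{1}{9} \left(-4\right)\right) = 0 \left(1 - \frac{4}{9}\right) = 0 \cdot \frac{5}{9} = 0$)
$m{\left(j,G \right)} = -61 + G j$
$\left(-5\right) 141 + m{\left(26,F \right)} = \left(-5\right) 141 + \left(-61 + 0 \cdot 26\right) = -705 + \left(-61 + 0\right) = -705 - 61 = -766$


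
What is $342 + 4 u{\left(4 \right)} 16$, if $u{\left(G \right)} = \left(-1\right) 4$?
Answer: $86$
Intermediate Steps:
$u{\left(G \right)} = -4$
$342 + 4 u{\left(4 \right)} 16 = 342 + 4 \left(\left(-4\right) 16\right) = 342 + 4 \left(-64\right) = 342 - 256 = 86$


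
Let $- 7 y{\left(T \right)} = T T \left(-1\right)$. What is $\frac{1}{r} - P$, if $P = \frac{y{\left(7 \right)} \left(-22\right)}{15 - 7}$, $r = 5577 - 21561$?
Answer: $\frac{307691}{15984} \approx 19.25$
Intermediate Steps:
$y{\left(T \right)} = \frac{T^{2}}{7}$ ($y{\left(T \right)} = - \frac{T T \left(-1\right)}{7} = - \frac{T^{2} \left(-1\right)}{7} = - \frac{\left(-1\right) T^{2}}{7} = \frac{T^{2}}{7}$)
$r = -15984$
$P = - \frac{77}{4}$ ($P = \frac{\frac{7^{2}}{7} \left(-22\right)}{15 - 7} = \frac{\frac{1}{7} \cdot 49 \left(-22\right)}{8} = 7 \left(-22\right) \frac{1}{8} = \left(-154\right) \frac{1}{8} = - \frac{77}{4} \approx -19.25$)
$\frac{1}{r} - P = \frac{1}{-15984} - - \frac{77}{4} = - \frac{1}{15984} + \frac{77}{4} = \frac{307691}{15984}$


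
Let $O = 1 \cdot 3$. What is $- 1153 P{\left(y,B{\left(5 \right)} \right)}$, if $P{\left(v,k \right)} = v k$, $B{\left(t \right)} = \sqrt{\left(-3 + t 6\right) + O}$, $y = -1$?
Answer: $1153 \sqrt{30} \approx 6315.2$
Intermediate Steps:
$O = 3$
$B{\left(t \right)} = \sqrt{6} \sqrt{t}$ ($B{\left(t \right)} = \sqrt{\left(-3 + t 6\right) + 3} = \sqrt{\left(-3 + 6 t\right) + 3} = \sqrt{6 t} = \sqrt{6} \sqrt{t}$)
$P{\left(v,k \right)} = k v$
$- 1153 P{\left(y,B{\left(5 \right)} \right)} = - 1153 \sqrt{6} \sqrt{5} \left(-1\right) = - 1153 \sqrt{30} \left(-1\right) = - 1153 \left(- \sqrt{30}\right) = 1153 \sqrt{30}$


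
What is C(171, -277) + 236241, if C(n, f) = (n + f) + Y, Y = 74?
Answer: 236209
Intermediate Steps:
C(n, f) = 74 + f + n (C(n, f) = (n + f) + 74 = (f + n) + 74 = 74 + f + n)
C(171, -277) + 236241 = (74 - 277 + 171) + 236241 = -32 + 236241 = 236209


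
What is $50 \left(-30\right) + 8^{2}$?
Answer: $-1436$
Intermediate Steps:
$50 \left(-30\right) + 8^{2} = -1500 + 64 = -1436$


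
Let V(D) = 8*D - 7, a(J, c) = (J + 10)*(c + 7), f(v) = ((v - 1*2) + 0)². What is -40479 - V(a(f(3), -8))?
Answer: -40384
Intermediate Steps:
f(v) = (-2 + v)² (f(v) = ((v - 2) + 0)² = ((-2 + v) + 0)² = (-2 + v)²)
a(J, c) = (7 + c)*(10 + J) (a(J, c) = (10 + J)*(7 + c) = (7 + c)*(10 + J))
V(D) = -7 + 8*D
-40479 - V(a(f(3), -8)) = -40479 - (-7 + 8*(70 + 7*(-2 + 3)² + 10*(-8) + (-2 + 3)²*(-8))) = -40479 - (-7 + 8*(70 + 7*1² - 80 + 1²*(-8))) = -40479 - (-7 + 8*(70 + 7*1 - 80 + 1*(-8))) = -40479 - (-7 + 8*(70 + 7 - 80 - 8)) = -40479 - (-7 + 8*(-11)) = -40479 - (-7 - 88) = -40479 - 1*(-95) = -40479 + 95 = -40384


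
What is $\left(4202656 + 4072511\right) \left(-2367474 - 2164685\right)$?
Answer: $-37504372595553$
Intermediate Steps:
$\left(4202656 + 4072511\right) \left(-2367474 - 2164685\right) = 8275167 \left(-4532159\right) = -37504372595553$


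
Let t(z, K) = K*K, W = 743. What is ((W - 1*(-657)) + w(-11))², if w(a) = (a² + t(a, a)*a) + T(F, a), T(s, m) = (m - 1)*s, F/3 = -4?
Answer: 111556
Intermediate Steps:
F = -12 (F = 3*(-4) = -12)
t(z, K) = K²
T(s, m) = s*(-1 + m) (T(s, m) = (-1 + m)*s = s*(-1 + m))
w(a) = 12 + a² + a³ - 12*a (w(a) = (a² + a²*a) - 12*(-1 + a) = (a² + a³) + (12 - 12*a) = 12 + a² + a³ - 12*a)
((W - 1*(-657)) + w(-11))² = ((743 - 1*(-657)) + (12 + (-11)² + (-11)³ - 12*(-11)))² = ((743 + 657) + (12 + 121 - 1331 + 132))² = (1400 - 1066)² = 334² = 111556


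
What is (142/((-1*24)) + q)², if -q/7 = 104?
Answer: 77563249/144 ≈ 5.3863e+5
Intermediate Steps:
q = -728 (q = -7*104 = -728)
(142/((-1*24)) + q)² = (142/((-1*24)) - 728)² = (142/(-24) - 728)² = (142*(-1/24) - 728)² = (-71/12 - 728)² = (-8807/12)² = 77563249/144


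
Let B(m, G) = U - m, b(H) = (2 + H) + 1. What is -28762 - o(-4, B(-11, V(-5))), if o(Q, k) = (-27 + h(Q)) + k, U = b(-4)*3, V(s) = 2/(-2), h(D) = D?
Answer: -28739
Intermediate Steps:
V(s) = -1 (V(s) = 2*(-½) = -1)
b(H) = 3 + H
U = -3 (U = (3 - 4)*3 = -1*3 = -3)
B(m, G) = -3 - m
o(Q, k) = -27 + Q + k (o(Q, k) = (-27 + Q) + k = -27 + Q + k)
-28762 - o(-4, B(-11, V(-5))) = -28762 - (-27 - 4 + (-3 - 1*(-11))) = -28762 - (-27 - 4 + (-3 + 11)) = -28762 - (-27 - 4 + 8) = -28762 - 1*(-23) = -28762 + 23 = -28739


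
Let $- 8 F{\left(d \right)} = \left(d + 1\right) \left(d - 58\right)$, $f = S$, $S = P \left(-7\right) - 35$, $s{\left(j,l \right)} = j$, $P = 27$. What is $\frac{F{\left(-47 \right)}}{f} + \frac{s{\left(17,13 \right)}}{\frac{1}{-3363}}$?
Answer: $- \frac{7317543}{128} \approx -57168.0$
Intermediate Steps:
$S = -224$ ($S = 27 \left(-7\right) - 35 = -189 - 35 = -224$)
$f = -224$
$F{\left(d \right)} = - \frac{\left(1 + d\right) \left(-58 + d\right)}{8}$ ($F{\left(d \right)} = - \frac{\left(d + 1\right) \left(d - 58\right)}{8} = - \frac{\left(1 + d\right) \left(-58 + d\right)}{8}$)
$\frac{F{\left(-47 \right)}}{f} + \frac{s{\left(17,13 \right)}}{\frac{1}{-3363}} = \frac{\frac{29}{4} - \frac{\left(-47\right)^{2}}{8} + \frac{57}{8} \left(-47\right)}{-224} + \frac{17}{\frac{1}{-3363}} = \left(\frac{29}{4} - \frac{2209}{8} - \frac{2679}{8}\right) \left(- \frac{1}{224}\right) + \frac{17}{- \frac{1}{3363}} = \left(\frac{29}{4} - \frac{2209}{8} - \frac{2679}{8}\right) \left(- \frac{1}{224}\right) + 17 \left(-3363\right) = \left(- \frac{2415}{4}\right) \left(- \frac{1}{224}\right) - 57171 = \frac{345}{128} - 57171 = - \frac{7317543}{128}$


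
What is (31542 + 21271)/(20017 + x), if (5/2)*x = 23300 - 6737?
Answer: 264065/133211 ≈ 1.9823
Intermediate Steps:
x = 33126/5 (x = 2*(23300 - 6737)/5 = (⅖)*16563 = 33126/5 ≈ 6625.2)
(31542 + 21271)/(20017 + x) = (31542 + 21271)/(20017 + 33126/5) = 52813/(133211/5) = 52813*(5/133211) = 264065/133211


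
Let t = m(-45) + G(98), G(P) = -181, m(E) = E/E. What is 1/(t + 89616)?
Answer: 1/89436 ≈ 1.1181e-5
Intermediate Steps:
m(E) = 1
t = -180 (t = 1 - 181 = -180)
1/(t + 89616) = 1/(-180 + 89616) = 1/89436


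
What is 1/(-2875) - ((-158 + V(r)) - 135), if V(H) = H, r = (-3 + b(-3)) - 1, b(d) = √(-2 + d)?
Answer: 853874/2875 - I*√5 ≈ 297.0 - 2.2361*I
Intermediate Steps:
r = -4 + I*√5 (r = (-3 + √(-2 - 3)) - 1 = (-3 + √(-5)) - 1 = (-3 + I*√5) - 1 = -4 + I*√5 ≈ -4.0 + 2.2361*I)
1/(-2875) - ((-158 + V(r)) - 135) = 1/(-2875) - ((-158 + (-4 + I*√5)) - 135) = -1/2875 - ((-162 + I*√5) - 135) = -1/2875 - (-297 + I*√5) = -1/2875 + (297 - I*√5) = 853874/2875 - I*√5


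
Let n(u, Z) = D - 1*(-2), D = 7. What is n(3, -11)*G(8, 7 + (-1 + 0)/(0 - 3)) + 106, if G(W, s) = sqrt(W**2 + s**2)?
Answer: 106 + 6*sqrt(265) ≈ 203.67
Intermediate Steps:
n(u, Z) = 9 (n(u, Z) = 7 - 1*(-2) = 7 + 2 = 9)
n(3, -11)*G(8, 7 + (-1 + 0)/(0 - 3)) + 106 = 9*sqrt(8**2 + (7 + (-1 + 0)/(0 - 3))**2) + 106 = 9*sqrt(64 + (7 - 1/(-3))**2) + 106 = 9*sqrt(64 + (7 - 1*(-1/3))**2) + 106 = 9*sqrt(64 + (7 + 1/3)**2) + 106 = 9*sqrt(64 + (22/3)**2) + 106 = 9*sqrt(64 + 484/9) + 106 = 9*sqrt(1060/9) + 106 = 9*(2*sqrt(265)/3) + 106 = 6*sqrt(265) + 106 = 106 + 6*sqrt(265)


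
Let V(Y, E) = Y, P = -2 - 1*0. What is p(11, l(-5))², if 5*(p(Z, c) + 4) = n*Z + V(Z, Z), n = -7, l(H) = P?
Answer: 7396/25 ≈ 295.84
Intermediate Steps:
P = -2 (P = -2 + 0 = -2)
l(H) = -2
p(Z, c) = -4 - 6*Z/5 (p(Z, c) = -4 + (-7*Z + Z)/5 = -4 + (-6*Z)/5 = -4 - 6*Z/5)
p(11, l(-5))² = (-4 - 6/5*11)² = (-4 - 66/5)² = (-86/5)² = 7396/25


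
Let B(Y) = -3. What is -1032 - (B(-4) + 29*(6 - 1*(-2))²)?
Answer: -2885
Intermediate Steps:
-1032 - (B(-4) + 29*(6 - 1*(-2))²) = -1032 - (-3 + 29*(6 - 1*(-2))²) = -1032 - (-3 + 29*(6 + 2)²) = -1032 - (-3 + 29*8²) = -1032 - (-3 + 29*64) = -1032 - (-3 + 1856) = -1032 - 1*1853 = -1032 - 1853 = -2885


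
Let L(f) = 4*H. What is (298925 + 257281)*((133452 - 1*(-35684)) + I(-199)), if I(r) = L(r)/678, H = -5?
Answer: 10630411901788/113 ≈ 9.4074e+10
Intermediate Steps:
L(f) = -20 (L(f) = 4*(-5) = -20)
I(r) = -10/339 (I(r) = -20/678 = -20*1/678 = -10/339)
(298925 + 257281)*((133452 - 1*(-35684)) + I(-199)) = (298925 + 257281)*((133452 - 1*(-35684)) - 10/339) = 556206*((133452 + 35684) - 10/339) = 556206*(169136 - 10/339) = 556206*(57337094/339) = 10630411901788/113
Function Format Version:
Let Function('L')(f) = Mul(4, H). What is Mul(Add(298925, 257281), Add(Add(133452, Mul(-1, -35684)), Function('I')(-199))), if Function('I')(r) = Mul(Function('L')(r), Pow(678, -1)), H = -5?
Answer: Rational(10630411901788, 113) ≈ 9.4074e+10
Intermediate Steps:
Function('L')(f) = -20 (Function('L')(f) = Mul(4, -5) = -20)
Function('I')(r) = Rational(-10, 339) (Function('I')(r) = Mul(-20, Pow(678, -1)) = Mul(-20, Rational(1, 678)) = Rational(-10, 339))
Mul(Add(298925, 257281), Add(Add(133452, Mul(-1, -35684)), Function('I')(-199))) = Mul(Add(298925, 257281), Add(Add(133452, Mul(-1, -35684)), Rational(-10, 339))) = Mul(556206, Add(Add(133452, 35684), Rational(-10, 339))) = Mul(556206, Add(169136, Rational(-10, 339))) = Mul(556206, Rational(57337094, 339)) = Rational(10630411901788, 113)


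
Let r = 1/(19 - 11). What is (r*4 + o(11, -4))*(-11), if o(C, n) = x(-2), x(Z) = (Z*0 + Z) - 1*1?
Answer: 55/2 ≈ 27.500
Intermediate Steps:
r = ⅛ (r = 1/8 = ⅛ ≈ 0.12500)
x(Z) = -1 + Z (x(Z) = (0 + Z) - 1 = Z - 1 = -1 + Z)
o(C, n) = -3 (o(C, n) = -1 - 2 = -3)
(r*4 + o(11, -4))*(-11) = ((⅛)*4 - 3)*(-11) = (½ - 3)*(-11) = -5/2*(-11) = 55/2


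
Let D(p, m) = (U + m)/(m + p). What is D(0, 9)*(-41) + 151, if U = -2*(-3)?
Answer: 248/3 ≈ 82.667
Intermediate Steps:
U = 6
D(p, m) = (6 + m)/(m + p)
D(0, 9)*(-41) + 151 = ((6 + 9)/(9 + 0))*(-41) + 151 = (15/9)*(-41) + 151 = ((1/9)*15)*(-41) + 151 = (5/3)*(-41) + 151 = -205/3 + 151 = 248/3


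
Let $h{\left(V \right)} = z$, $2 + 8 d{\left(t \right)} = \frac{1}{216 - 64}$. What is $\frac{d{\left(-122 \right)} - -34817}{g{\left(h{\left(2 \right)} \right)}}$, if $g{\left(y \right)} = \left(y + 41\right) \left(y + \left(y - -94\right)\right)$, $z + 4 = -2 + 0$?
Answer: $\frac{6048167}{498560} \approx 12.131$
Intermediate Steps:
$d{\left(t \right)} = - \frac{303}{1216}$ ($d{\left(t \right)} = - \frac{1}{4} + \frac{1}{8 \left(216 - 64\right)} = - \frac{1}{4} + \frac{1}{8 \cdot 152} = - \frac{1}{4} + \frac{1}{8} \cdot \frac{1}{152} = - \frac{1}{4} + \frac{1}{1216} = - \frac{303}{1216}$)
$z = -6$ ($z = -4 + \left(-2 + 0\right) = -4 - 2 = -6$)
$h{\left(V \right)} = -6$
$g{\left(y \right)} = \left(41 + y\right) \left(94 + 2 y\right)$ ($g{\left(y \right)} = \left(41 + y\right) \left(y + \left(y + 94\right)\right) = \left(41 + y\right) \left(y + \left(94 + y\right)\right) = \left(41 + y\right) \left(94 + 2 y\right)$)
$\frac{d{\left(-122 \right)} - -34817}{g{\left(h{\left(2 \right)} \right)}} = \frac{- \frac{303}{1216} - -34817}{3854 + 2 \left(-6\right)^{2} + 176 \left(-6\right)} = \frac{- \frac{303}{1216} + 34817}{3854 + 2 \cdot 36 - 1056} = \frac{42337169}{1216 \left(3854 + 72 - 1056\right)} = \frac{42337169}{1216 \cdot 2870} = \frac{42337169}{1216} \cdot \frac{1}{2870} = \frac{6048167}{498560}$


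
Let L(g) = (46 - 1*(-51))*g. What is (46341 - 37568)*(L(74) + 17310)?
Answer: 214833224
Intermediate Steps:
L(g) = 97*g (L(g) = (46 + 51)*g = 97*g)
(46341 - 37568)*(L(74) + 17310) = (46341 - 37568)*(97*74 + 17310) = 8773*(7178 + 17310) = 8773*24488 = 214833224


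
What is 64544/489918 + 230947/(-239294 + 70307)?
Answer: -1310743531/1061407347 ≈ -1.2349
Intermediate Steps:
64544/489918 + 230947/(-239294 + 70307) = 64544*(1/489918) + 230947/(-168987) = 32272/244959 + 230947*(-1/168987) = 32272/244959 - 230947/168987 = -1310743531/1061407347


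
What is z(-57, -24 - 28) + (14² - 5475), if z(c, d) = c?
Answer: -5336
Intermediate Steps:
z(-57, -24 - 28) + (14² - 5475) = -57 + (14² - 5475) = -57 + (196 - 5475) = -57 - 5279 = -5336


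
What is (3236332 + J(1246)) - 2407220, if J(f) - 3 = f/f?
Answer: 829116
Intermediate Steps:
J(f) = 4 (J(f) = 3 + f/f = 3 + 1 = 4)
(3236332 + J(1246)) - 2407220 = (3236332 + 4) - 2407220 = 3236336 - 2407220 = 829116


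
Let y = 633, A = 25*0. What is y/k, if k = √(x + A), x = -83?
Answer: -633*I*√83/83 ≈ -69.481*I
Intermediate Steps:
A = 0
k = I*√83 (k = √(-83 + 0) = √(-83) = I*√83 ≈ 9.1104*I)
y/k = 633/((I*√83)) = 633*(-I*√83/83) = -633*I*√83/83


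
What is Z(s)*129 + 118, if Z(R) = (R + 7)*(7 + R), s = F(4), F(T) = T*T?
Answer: 68359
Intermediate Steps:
F(T) = T²
s = 16 (s = 4² = 16)
Z(R) = (7 + R)² (Z(R) = (7 + R)*(7 + R) = (7 + R)²)
Z(s)*129 + 118 = (7 + 16)²*129 + 118 = 23²*129 + 118 = 529*129 + 118 = 68241 + 118 = 68359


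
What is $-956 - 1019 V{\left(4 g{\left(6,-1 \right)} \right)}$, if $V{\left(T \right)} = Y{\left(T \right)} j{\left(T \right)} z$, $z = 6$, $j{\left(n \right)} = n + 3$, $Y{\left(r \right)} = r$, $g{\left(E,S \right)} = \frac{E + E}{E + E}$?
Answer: $-172148$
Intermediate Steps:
$g{\left(E,S \right)} = 1$ ($g{\left(E,S \right)} = \frac{2 E}{2 E} = 2 E \frac{1}{2 E} = 1$)
$j{\left(n \right)} = 3 + n$
$V{\left(T \right)} = 6 T \left(3 + T\right)$ ($V{\left(T \right)} = T \left(3 + T\right) 6 = 6 T \left(3 + T\right)$)
$-956 - 1019 V{\left(4 g{\left(6,-1 \right)} \right)} = -956 - 1019 \cdot 6 \cdot 4 \cdot 1 \left(3 + 4 \cdot 1\right) = -956 - 1019 \cdot 6 \cdot 4 \left(3 + 4\right) = -956 - 1019 \cdot 6 \cdot 4 \cdot 7 = -956 - 171192 = -172148$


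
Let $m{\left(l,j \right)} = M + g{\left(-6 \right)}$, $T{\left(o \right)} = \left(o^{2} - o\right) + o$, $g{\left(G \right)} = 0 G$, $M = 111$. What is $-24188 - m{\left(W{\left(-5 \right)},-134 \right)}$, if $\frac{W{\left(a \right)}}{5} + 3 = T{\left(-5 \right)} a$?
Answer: $-24299$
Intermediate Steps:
$g{\left(G \right)} = 0$
$T{\left(o \right)} = o^{2}$
$W{\left(a \right)} = -15 + 125 a$ ($W{\left(a \right)} = -15 + 5 \left(-5\right)^{2} a = -15 + 5 \cdot 25 a = -15 + 125 a$)
$m{\left(l,j \right)} = 111$ ($m{\left(l,j \right)} = 111 + 0 = 111$)
$-24188 - m{\left(W{\left(-5 \right)},-134 \right)} = -24188 - 111 = -24299$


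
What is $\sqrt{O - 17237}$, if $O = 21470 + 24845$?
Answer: $\sqrt{29078} \approx 170.52$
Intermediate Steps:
$O = 46315$
$\sqrt{O - 17237} = \sqrt{46315 - 17237} = \sqrt{29078}$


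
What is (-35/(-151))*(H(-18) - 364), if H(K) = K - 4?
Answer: -13510/151 ≈ -89.470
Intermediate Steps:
H(K) = -4 + K
(-35/(-151))*(H(-18) - 364) = (-35/(-151))*((-4 - 18) - 364) = (-35*(-1/151))*(-22 - 364) = (35/151)*(-386) = -13510/151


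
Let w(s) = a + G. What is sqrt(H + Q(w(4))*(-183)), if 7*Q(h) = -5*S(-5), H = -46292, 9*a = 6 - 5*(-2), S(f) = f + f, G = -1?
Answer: I*sqrt(2332358)/7 ≈ 218.17*I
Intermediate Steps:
S(f) = 2*f
a = 16/9 (a = (6 - 5*(-2))/9 = (6 + 10)/9 = (1/9)*16 = 16/9 ≈ 1.7778)
w(s) = 7/9 (w(s) = 16/9 - 1 = 7/9)
Q(h) = 50/7 (Q(h) = (-10*(-5))/7 = (-5*(-10))/7 = (1/7)*50 = 50/7)
sqrt(H + Q(w(4))*(-183)) = sqrt(-46292 + (50/7)*(-183)) = sqrt(-46292 - 9150/7) = sqrt(-333194/7) = I*sqrt(2332358)/7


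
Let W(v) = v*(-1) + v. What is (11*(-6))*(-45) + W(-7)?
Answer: 2970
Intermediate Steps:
W(v) = 0 (W(v) = -v + v = 0)
(11*(-6))*(-45) + W(-7) = (11*(-6))*(-45) + 0 = -66*(-45) + 0 = 2970 + 0 = 2970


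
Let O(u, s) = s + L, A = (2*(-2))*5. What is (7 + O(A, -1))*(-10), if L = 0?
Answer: -60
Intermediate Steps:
A = -20 (A = -4*5 = -20)
O(u, s) = s (O(u, s) = s + 0 = s)
(7 + O(A, -1))*(-10) = (7 - 1)*(-10) = 6*(-10) = -60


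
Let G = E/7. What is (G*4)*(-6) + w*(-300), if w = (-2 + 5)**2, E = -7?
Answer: -2676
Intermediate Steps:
w = 9 (w = 3**2 = 9)
G = -1 (G = -7/7 = -7*1/7 = -1)
(G*4)*(-6) + w*(-300) = -1*4*(-6) + 9*(-300) = -4*(-6) - 2700 = 24 - 2700 = -2676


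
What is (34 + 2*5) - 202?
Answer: -158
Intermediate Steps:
(34 + 2*5) - 202 = (34 + 10) - 202 = 44 - 202 = -158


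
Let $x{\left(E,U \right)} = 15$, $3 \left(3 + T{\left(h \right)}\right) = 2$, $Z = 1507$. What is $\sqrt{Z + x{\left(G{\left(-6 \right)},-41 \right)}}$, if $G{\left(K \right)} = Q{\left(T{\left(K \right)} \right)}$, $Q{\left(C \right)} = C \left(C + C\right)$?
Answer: $\sqrt{1522} \approx 39.013$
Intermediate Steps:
$T{\left(h \right)} = - \frac{7}{3}$ ($T{\left(h \right)} = -3 + \frac{1}{3} \cdot 2 = -3 + \frac{2}{3} = - \frac{7}{3}$)
$Q{\left(C \right)} = 2 C^{2}$ ($Q{\left(C \right)} = C 2 C = 2 C^{2}$)
$G{\left(K \right)} = \frac{98}{9}$ ($G{\left(K \right)} = 2 \left(- \frac{7}{3}\right)^{2} = 2 \cdot \frac{49}{9} = \frac{98}{9}$)
$\sqrt{Z + x{\left(G{\left(-6 \right)},-41 \right)}} = \sqrt{1507 + 15} = \sqrt{1522}$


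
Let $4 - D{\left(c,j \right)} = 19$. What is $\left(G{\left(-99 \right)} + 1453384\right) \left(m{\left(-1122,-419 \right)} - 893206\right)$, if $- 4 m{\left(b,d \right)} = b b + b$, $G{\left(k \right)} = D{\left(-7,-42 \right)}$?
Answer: $- \frac{3510311972117}{2} \approx -1.7552 \cdot 10^{12}$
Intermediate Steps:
$D{\left(c,j \right)} = -15$ ($D{\left(c,j \right)} = 4 - 19 = -15$)
$G{\left(k \right)} = -15$
$m{\left(b,d \right)} = - \frac{b}{4} - \frac{b^{2}}{4}$ ($m{\left(b,d \right)} = - \frac{b b + b}{4} = - \frac{b^{2} + b}{4} = - \frac{b + b^{2}}{4} = - \frac{b}{4} - \frac{b^{2}}{4}$)
$\left(G{\left(-99 \right)} + 1453384\right) \left(m{\left(-1122,-419 \right)} - 893206\right) = \left(-15 + 1453384\right) \left(\left(- \frac{1}{4}\right) \left(-1122\right) \left(1 - 1122\right) - 893206\right) = 1453369 \left(\left(- \frac{1}{4}\right) \left(-1122\right) \left(-1121\right) - 893206\right) = 1453369 \left(- \frac{628881}{2} - 893206\right) = 1453369 \left(- \frac{2415293}{2}\right) = - \frac{3510311972117}{2}$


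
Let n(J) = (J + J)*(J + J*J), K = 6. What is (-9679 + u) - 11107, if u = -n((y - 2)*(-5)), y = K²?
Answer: 9747414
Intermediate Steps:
y = 36 (y = 6² = 36)
n(J) = 2*J*(J + J²) (n(J) = (2*J)*(J + J²) = 2*J*(J + J²))
u = 9768200 (u = -2*((36 - 2)*(-5))²*(1 + (36 - 2)*(-5)) = -2*(34*(-5))²*(1 + 34*(-5)) = -2*(-170)²*(1 - 170) = -2*28900*(-169) = -1*(-9768200) = 9768200)
(-9679 + u) - 11107 = (-9679 + 9768200) - 11107 = 9758521 - 11107 = 9747414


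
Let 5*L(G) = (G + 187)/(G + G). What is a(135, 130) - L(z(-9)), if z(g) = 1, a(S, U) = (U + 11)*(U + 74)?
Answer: 143726/5 ≈ 28745.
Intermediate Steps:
a(S, U) = (11 + U)*(74 + U)
L(G) = (187 + G)/(10*G) (L(G) = ((G + 187)/(G + G))/5 = ((187 + G)/((2*G)))/5 = ((187 + G)*(1/(2*G)))/5 = ((187 + G)/(2*G))/5 = (187 + G)/(10*G))
a(135, 130) - L(z(-9)) = (814 + 130² + 85*130) - (187 + 1)/(10*1) = (814 + 16900 + 11050) - 188/10 = 28764 - 1*94/5 = 28764 - 94/5 = 143726/5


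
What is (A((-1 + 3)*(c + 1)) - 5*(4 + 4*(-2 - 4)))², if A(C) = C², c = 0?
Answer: 10816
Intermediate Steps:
(A((-1 + 3)*(c + 1)) - 5*(4 + 4*(-2 - 4)))² = (((-1 + 3)*(0 + 1))² - 5*(4 + 4*(-2 - 4)))² = ((2*1)² - 5*(4 + 4*(-6)))² = (2² - 5*(4 - 24))² = (4 - 5*(-20))² = (4 + 100)² = 104² = 10816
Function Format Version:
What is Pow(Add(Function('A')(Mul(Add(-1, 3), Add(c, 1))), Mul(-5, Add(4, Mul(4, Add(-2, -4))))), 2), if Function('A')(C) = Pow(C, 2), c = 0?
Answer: 10816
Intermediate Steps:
Pow(Add(Function('A')(Mul(Add(-1, 3), Add(c, 1))), Mul(-5, Add(4, Mul(4, Add(-2, -4))))), 2) = Pow(Add(Pow(Mul(Add(-1, 3), Add(0, 1)), 2), Mul(-5, Add(4, Mul(4, Add(-2, -4))))), 2) = Pow(Add(Pow(Mul(2, 1), 2), Mul(-5, Add(4, Mul(4, -6)))), 2) = Pow(Add(Pow(2, 2), Mul(-5, Add(4, -24))), 2) = Pow(Add(4, Mul(-5, -20)), 2) = Pow(Add(4, 100), 2) = Pow(104, 2) = 10816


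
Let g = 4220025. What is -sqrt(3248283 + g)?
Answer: -6*sqrt(207453) ≈ -2732.8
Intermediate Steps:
-sqrt(3248283 + g) = -sqrt(3248283 + 4220025) = -sqrt(7468308) = -6*sqrt(207453)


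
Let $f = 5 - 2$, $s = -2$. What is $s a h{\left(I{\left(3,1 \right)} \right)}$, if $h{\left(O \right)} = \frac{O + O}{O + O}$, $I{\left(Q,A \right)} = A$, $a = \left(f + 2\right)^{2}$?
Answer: $-50$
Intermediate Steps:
$f = 3$ ($f = 5 - 2 = 3$)
$a = 25$ ($a = \left(3 + 2\right)^{2} = 5^{2} = 25$)
$h{\left(O \right)} = 1$ ($h{\left(O \right)} = \frac{2 O}{2 O} = 2 O \frac{1}{2 O} = 1$)
$s a h{\left(I{\left(3,1 \right)} \right)} = \left(-2\right) 25 \cdot 1 = \left(-50\right) 1 = -50$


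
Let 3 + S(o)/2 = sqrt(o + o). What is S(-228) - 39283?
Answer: -39289 + 4*I*sqrt(114) ≈ -39289.0 + 42.708*I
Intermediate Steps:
S(o) = -6 + 2*sqrt(2)*sqrt(o) (S(o) = -6 + 2*sqrt(o + o) = -6 + 2*sqrt(2*o) = -6 + 2*(sqrt(2)*sqrt(o)) = -6 + 2*sqrt(2)*sqrt(o))
S(-228) - 39283 = (-6 + 2*sqrt(2)*sqrt(-228)) - 39283 = (-6 + 2*sqrt(2)*(2*I*sqrt(57))) - 39283 = (-6 + 4*I*sqrt(114)) - 39283 = -39289 + 4*I*sqrt(114)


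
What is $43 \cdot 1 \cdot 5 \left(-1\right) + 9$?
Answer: $-206$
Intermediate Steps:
$43 \cdot 1 \cdot 5 \left(-1\right) + 9 = 43 \cdot 5 \left(-1\right) + 9 = 43 \left(-5\right) + 9 = -215 + 9 = -206$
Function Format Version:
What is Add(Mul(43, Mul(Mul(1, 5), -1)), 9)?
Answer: -206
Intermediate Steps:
Add(Mul(43, Mul(Mul(1, 5), -1)), 9) = Add(Mul(43, Mul(5, -1)), 9) = Add(Mul(43, -5), 9) = Add(-215, 9) = -206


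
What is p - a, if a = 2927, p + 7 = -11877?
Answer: -14811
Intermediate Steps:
p = -11884 (p = -7 - 11877 = -11884)
p - a = -11884 - 1*2927 = -11884 - 2927 = -14811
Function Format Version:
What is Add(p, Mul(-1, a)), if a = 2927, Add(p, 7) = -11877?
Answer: -14811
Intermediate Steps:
p = -11884 (p = Add(-7, -11877) = -11884)
Add(p, Mul(-1, a)) = Add(-11884, Mul(-1, 2927)) = Add(-11884, -2927) = -14811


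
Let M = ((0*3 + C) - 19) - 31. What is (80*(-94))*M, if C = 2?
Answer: 360960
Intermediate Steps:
M = -48 (M = ((0*3 + 2) - 19) - 31 = ((0 + 2) - 19) - 31 = (2 - 19) - 31 = -17 - 31 = -48)
(80*(-94))*M = (80*(-94))*(-48) = -7520*(-48) = 360960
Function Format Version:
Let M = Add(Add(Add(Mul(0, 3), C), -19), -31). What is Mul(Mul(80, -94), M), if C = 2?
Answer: 360960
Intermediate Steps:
M = -48 (M = Add(Add(Add(Mul(0, 3), 2), -19), -31) = Add(Add(Add(0, 2), -19), -31) = Add(Add(2, -19), -31) = Add(-17, -31) = -48)
Mul(Mul(80, -94), M) = Mul(Mul(80, -94), -48) = Mul(-7520, -48) = 360960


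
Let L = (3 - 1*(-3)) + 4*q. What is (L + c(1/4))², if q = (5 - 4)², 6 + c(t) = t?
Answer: 289/16 ≈ 18.063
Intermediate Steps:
c(t) = -6 + t
q = 1 (q = 1² = 1)
L = 10 (L = (3 - 1*(-3)) + 4*1 = (3 + 3) + 4 = 6 + 4 = 10)
(L + c(1/4))² = (10 + (-6 + 1/4))² = (10 + (-6 + ¼))² = (10 - 23/4)² = (17/4)² = 289/16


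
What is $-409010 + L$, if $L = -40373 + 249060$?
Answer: $-200323$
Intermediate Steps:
$L = 208687$
$-409010 + L = -409010 + 208687 = -200323$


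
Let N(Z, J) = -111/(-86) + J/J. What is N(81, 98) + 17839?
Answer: 1534351/86 ≈ 17841.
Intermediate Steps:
N(Z, J) = 197/86 (N(Z, J) = -111*(-1/86) + 1 = 111/86 + 1 = 197/86)
N(81, 98) + 17839 = 197/86 + 17839 = 1534351/86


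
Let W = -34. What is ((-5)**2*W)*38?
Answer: -32300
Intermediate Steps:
((-5)**2*W)*38 = ((-5)**2*(-34))*38 = (25*(-34))*38 = -850*38 = -32300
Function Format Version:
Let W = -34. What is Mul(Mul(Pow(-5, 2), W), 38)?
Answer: -32300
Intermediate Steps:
Mul(Mul(Pow(-5, 2), W), 38) = Mul(Mul(Pow(-5, 2), -34), 38) = Mul(Mul(25, -34), 38) = Mul(-850, 38) = -32300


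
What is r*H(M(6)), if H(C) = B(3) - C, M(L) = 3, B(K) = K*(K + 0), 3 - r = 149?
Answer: -876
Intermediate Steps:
r = -146 (r = 3 - 1*149 = 3 - 149 = -146)
B(K) = K² (B(K) = K*K = K²)
H(C) = 9 - C (H(C) = 3² - C = 9 - C)
r*H(M(6)) = -146*(9 - 1*3) = -146*(9 - 3) = -146*6 = -876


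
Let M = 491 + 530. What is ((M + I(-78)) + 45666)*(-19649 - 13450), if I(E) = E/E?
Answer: -1545326112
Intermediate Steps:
M = 1021
I(E) = 1
((M + I(-78)) + 45666)*(-19649 - 13450) = ((1021 + 1) + 45666)*(-19649 - 13450) = (1022 + 45666)*(-33099) = 46688*(-33099) = -1545326112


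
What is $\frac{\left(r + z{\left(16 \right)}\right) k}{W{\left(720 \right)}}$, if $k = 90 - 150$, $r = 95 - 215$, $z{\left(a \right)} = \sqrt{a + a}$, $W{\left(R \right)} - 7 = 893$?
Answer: $8 - \frac{4 \sqrt{2}}{15} \approx 7.6229$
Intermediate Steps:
$W{\left(R \right)} = 900$ ($W{\left(R \right)} = 7 + 893 = 900$)
$z{\left(a \right)} = \sqrt{2} \sqrt{a}$ ($z{\left(a \right)} = \sqrt{2 a} = \sqrt{2} \sqrt{a}$)
$r = -120$
$k = -60$
$\frac{\left(r + z{\left(16 \right)}\right) k}{W{\left(720 \right)}} = \frac{\left(-120 + \sqrt{2} \sqrt{16}\right) \left(-60\right)}{900} = \left(-120 + \sqrt{2} \cdot 4\right) \left(-60\right) \frac{1}{900} = \left(-120 + 4 \sqrt{2}\right) \left(-60\right) \frac{1}{900} = \left(7200 - 240 \sqrt{2}\right) \frac{1}{900} = 8 - \frac{4 \sqrt{2}}{15}$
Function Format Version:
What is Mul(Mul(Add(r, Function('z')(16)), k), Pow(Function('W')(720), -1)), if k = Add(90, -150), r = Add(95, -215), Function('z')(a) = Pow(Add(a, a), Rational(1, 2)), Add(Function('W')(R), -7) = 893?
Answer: Add(8, Mul(Rational(-4, 15), Pow(2, Rational(1, 2)))) ≈ 7.6229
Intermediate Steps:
Function('W')(R) = 900 (Function('W')(R) = Add(7, 893) = 900)
Function('z')(a) = Mul(Pow(2, Rational(1, 2)), Pow(a, Rational(1, 2))) (Function('z')(a) = Pow(Mul(2, a), Rational(1, 2)) = Mul(Pow(2, Rational(1, 2)), Pow(a, Rational(1, 2))))
r = -120
k = -60
Mul(Mul(Add(r, Function('z')(16)), k), Pow(Function('W')(720), -1)) = Mul(Mul(Add(-120, Mul(Pow(2, Rational(1, 2)), Pow(16, Rational(1, 2)))), -60), Pow(900, -1)) = Mul(Mul(Add(-120, Mul(Pow(2, Rational(1, 2)), 4)), -60), Rational(1, 900)) = Mul(Mul(Add(-120, Mul(4, Pow(2, Rational(1, 2)))), -60), Rational(1, 900)) = Mul(Add(7200, Mul(-240, Pow(2, Rational(1, 2)))), Rational(1, 900)) = Add(8, Mul(Rational(-4, 15), Pow(2, Rational(1, 2))))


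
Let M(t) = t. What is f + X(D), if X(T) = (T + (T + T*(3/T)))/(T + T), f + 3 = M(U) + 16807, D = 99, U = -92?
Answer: 1103059/66 ≈ 16713.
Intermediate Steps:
f = 16712 (f = -3 + (-92 + 16807) = -3 + 16715 = 16712)
X(T) = (3 + 2*T)/(2*T) (X(T) = (T + (T + 3))/((2*T)) = (T + (3 + T))*(1/(2*T)) = (3 + 2*T)*(1/(2*T)) = (3 + 2*T)/(2*T))
f + X(D) = 16712 + (3/2 + 99)/99 = 16712 + (1/99)*(201/2) = 16712 + 67/66 = 1103059/66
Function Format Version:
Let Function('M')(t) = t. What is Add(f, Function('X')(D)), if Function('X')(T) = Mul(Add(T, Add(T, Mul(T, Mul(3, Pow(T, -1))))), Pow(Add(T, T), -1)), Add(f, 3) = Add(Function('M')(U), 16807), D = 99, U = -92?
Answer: Rational(1103059, 66) ≈ 16713.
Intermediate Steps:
f = 16712 (f = Add(-3, Add(-92, 16807)) = Add(-3, 16715) = 16712)
Function('X')(T) = Mul(Rational(1, 2), Pow(T, -1), Add(3, Mul(2, T))) (Function('X')(T) = Mul(Add(T, Add(T, 3)), Pow(Mul(2, T), -1)) = Mul(Add(T, Add(3, T)), Mul(Rational(1, 2), Pow(T, -1))) = Mul(Add(3, Mul(2, T)), Mul(Rational(1, 2), Pow(T, -1))) = Mul(Rational(1, 2), Pow(T, -1), Add(3, Mul(2, T))))
Add(f, Function('X')(D)) = Add(16712, Mul(Pow(99, -1), Add(Rational(3, 2), 99))) = Add(16712, Mul(Rational(1, 99), Rational(201, 2))) = Add(16712, Rational(67, 66)) = Rational(1103059, 66)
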